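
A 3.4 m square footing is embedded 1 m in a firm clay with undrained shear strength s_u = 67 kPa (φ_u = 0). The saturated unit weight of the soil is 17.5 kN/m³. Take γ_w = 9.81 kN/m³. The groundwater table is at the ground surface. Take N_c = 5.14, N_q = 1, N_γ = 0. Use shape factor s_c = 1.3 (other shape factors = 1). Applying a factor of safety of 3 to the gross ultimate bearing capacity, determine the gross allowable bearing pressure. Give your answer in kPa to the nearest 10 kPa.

q_all ≈ 150 kPa

γ' = 17.5 − 9.81 = 7.69 kN/m³ (submerged throughout). q = 7.69 × 1 = 7.69 kPa.
c·N_c·s_c = 67 × 5.14 × 1.3 = 447.69 kPa
q·N_q = 7.69 × 1 = 7.69 kPa
q_ult = 447.69 + 7.69 = 455.38 kPa.
q_all = q_ult / FS = 455.38 / 3 = 151.79 kPa.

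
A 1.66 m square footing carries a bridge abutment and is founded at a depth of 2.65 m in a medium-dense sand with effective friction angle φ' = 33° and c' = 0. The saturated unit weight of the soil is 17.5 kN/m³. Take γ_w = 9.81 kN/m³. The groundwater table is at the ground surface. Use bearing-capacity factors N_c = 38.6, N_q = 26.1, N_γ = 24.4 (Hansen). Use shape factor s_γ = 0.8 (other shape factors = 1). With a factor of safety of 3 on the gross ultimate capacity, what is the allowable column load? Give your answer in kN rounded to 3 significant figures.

γ' = 17.5 − 9.81 = 7.69 kN/m³ (submerged throughout). q = 7.69 × 2.65 = 20.378 kPa; the same γ' applies in the ½γBN_γ term.
q·N_q = 20.378 × 26.1 = 531.88 kPa
0.5·γ·B·N_γ·s_γ = 0.5 × 7.69 × 1.66 × 24.4 × 0.8 = 124.59 kPa
q_ult = 531.88 + 124.59 = 656.47 kPa.
Gross allowable pressure q_all = 656.47 / 3 = 218.82 kPa.
Footing area = 2.7556 m², so allowable column load = 218.82 × 2.7556 = 602.99 kN.

P_all ≈ 603 kN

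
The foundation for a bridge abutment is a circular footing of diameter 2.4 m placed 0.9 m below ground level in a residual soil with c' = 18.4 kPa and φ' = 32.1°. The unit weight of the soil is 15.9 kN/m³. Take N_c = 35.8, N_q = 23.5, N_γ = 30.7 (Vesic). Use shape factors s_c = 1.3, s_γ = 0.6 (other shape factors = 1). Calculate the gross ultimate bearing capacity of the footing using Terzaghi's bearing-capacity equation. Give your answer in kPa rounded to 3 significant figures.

q_ult ≈ 1540 kPa

Effective surcharge at the founding depth q = γ·D_f = 15.9 × 0.9 = 14.31 kPa.
q_ult = c·N_c·s_c + q·N_q + 0.5·γ·B·N_γ·s_γ
     = 18.4 × 35.8 × 1.3 + 14.31 × 23.5 + 0.5 × 15.9 × 2.4 × 30.7 × 0.6
     = 856.34 + 336.29 + 351.45 = 1544.1 kPa.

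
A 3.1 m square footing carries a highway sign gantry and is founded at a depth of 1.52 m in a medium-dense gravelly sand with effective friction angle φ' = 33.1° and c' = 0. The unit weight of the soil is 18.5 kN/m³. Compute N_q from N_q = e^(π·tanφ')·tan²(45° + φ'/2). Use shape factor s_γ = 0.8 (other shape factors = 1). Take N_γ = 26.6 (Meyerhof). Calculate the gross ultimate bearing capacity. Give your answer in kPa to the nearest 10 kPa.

q_ult ≈ 1350 kPa

tan33.1° = 0.6519, so N_q = e^(π×0.6519)·tan²(61.55°) = 7.752 × 3.406 = 26.41.
Effective surcharge at the founding depth q = γ·D_f = 18.5 × 1.52 = 28.12 kPa.
q_ult = q·N_q + 0.5·γ·B·N_γ·s_γ
     = 28.12 × 26.406 + 0.5 × 18.5 × 3.1 × 26.6 × 0.8
     = 742.54 + 610.2 = 1352.7 kPa.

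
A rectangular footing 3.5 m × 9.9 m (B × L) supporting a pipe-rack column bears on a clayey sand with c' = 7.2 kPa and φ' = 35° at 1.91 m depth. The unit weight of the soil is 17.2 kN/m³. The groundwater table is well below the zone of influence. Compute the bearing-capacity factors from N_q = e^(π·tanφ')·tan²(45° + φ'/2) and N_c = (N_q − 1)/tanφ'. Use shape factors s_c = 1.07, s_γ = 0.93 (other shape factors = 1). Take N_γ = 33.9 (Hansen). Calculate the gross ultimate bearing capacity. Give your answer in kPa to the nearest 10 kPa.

q_ult ≈ 2400 kPa

tan35° = 0.7002, so N_q = e^(π×0.7002)·tan²(62.5°) = 9.023 × 3.69 = 33.3.
N_c = (33.3 − 1)/tan35° = 46.12.
Effective surcharge at the founding depth q = γ·D_f = 17.2 × 1.91 = 32.852 kPa.
q_ult = c·N_c·s_c + q·N_q + 0.5·γ·B·N_γ·s_γ
     = 7.2 × 46.124 × 1.07 + 32.852 × 33.296 + 0.5 × 17.2 × 3.5 × 33.9 × 0.93
     = 355.34 + 1093.8 + 948.96 = 2398.1 kPa.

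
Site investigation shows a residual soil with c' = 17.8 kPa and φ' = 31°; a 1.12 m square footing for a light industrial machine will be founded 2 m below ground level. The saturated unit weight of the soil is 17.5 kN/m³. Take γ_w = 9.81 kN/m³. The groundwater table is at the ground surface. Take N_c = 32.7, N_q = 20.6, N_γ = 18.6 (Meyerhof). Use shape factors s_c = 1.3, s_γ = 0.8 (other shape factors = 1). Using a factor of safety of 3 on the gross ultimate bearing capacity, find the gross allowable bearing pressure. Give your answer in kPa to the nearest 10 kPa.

γ' = 17.5 − 9.81 = 7.69 kN/m³ (submerged throughout). q = 7.69 × 2 = 15.38 kPa; the same γ' applies in the ½γBN_γ term.
c·N_c·s_c = 17.8 × 32.7 × 1.3 = 756.68 kPa
q·N_q = 15.38 × 20.6 = 316.83 kPa
0.5·γ·B·N_γ·s_γ = 0.5 × 7.69 × 1.12 × 18.6 × 0.8 = 64.079 kPa
q_ult = 756.68 + 316.83 + 64.079 = 1137.6 kPa.
q_all = 1137.6 / 3 = 379.2 kPa.

q_all ≈ 380 kPa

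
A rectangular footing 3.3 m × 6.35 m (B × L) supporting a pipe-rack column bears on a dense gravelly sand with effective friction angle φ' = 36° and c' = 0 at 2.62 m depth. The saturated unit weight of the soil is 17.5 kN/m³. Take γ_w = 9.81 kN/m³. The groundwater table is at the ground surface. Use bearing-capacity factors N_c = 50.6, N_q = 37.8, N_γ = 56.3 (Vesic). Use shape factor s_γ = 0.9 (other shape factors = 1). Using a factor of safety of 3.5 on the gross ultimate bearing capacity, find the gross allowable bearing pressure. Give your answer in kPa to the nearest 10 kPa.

γ' = 17.5 − 9.81 = 7.69 kN/m³ (submerged throughout). q = 7.69 × 2.62 = 20.148 kPa; the same γ' applies in the ½γBN_γ term.
q·N_q = 20.148 × 37.8 = 761.59 kPa
0.5·γ·B·N_γ·s_γ = 0.5 × 7.69 × 3.3 × 56.3 × 0.9 = 642.93 kPa
q_ult = 761.59 + 642.93 = 1404.5 kPa.
q_all = 1404.5 / 3.5 = 401.29 kPa.

q_all ≈ 400 kPa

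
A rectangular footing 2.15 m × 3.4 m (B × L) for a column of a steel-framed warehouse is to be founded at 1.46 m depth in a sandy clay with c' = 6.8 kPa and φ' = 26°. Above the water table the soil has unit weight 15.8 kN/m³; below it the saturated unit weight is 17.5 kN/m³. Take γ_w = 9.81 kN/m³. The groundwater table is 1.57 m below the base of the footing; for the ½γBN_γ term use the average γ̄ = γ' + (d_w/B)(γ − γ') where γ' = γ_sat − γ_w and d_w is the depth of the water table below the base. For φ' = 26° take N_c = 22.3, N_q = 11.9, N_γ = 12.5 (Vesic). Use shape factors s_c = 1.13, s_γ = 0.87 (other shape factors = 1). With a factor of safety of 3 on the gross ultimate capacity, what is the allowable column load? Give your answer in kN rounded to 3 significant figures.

P_all ≈ 1470 kN

Effective surcharge at the founding depth q = γ·D_f = 15.8 × 1.46 = 23.068 kPa.
With d_w = 1.57 m < B, γ̄ = 7.69 + (1.57/2.15) × (15.8 − 7.69) = 13.612 kN/m³.
q_ult = c·N_c·s_c + q·N_q + 0.5·γ·B·N_γ·s_γ
     = 6.8 × 22.3 × 1.13 + 23.068 × 11.9 + 0.5 × 13.612 × 2.15 × 12.5 × 0.87
     = 171.35 + 274.51 + 159.13 = 605 kPa.
Gross allowable pressure q_all = 605 / 3 = 201.67 kPa.
Footing area = 7.31 m², so allowable column load = 201.67 × 7.31 = 1474.2 kN.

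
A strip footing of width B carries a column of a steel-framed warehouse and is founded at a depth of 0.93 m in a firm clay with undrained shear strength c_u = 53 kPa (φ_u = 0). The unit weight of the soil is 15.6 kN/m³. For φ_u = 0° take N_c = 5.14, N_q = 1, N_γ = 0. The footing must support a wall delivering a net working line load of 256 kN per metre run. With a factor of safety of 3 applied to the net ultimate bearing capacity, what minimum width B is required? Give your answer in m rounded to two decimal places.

B = 2.82 m

Effective surcharge at the founding depth q = γ·D_f = 15.6 × 0.93 = 14.508 kPa.
q_ult = c·N_c + q·N_q
     = 53 × 5.14 + 14.508 × 1
     = 272.42 + 14.508 = 286.93 kPa.
For φ = 0 the ½γBN_γ term vanishes, so q_ult is independent of B. q_net = 286.93 − 14.508 = 272.42 kPa; q_all(net) = 272.42/3 = 90.807 kPa.
Required width B = w / q_all(net) = 256 / 90.807 = 2.819 m.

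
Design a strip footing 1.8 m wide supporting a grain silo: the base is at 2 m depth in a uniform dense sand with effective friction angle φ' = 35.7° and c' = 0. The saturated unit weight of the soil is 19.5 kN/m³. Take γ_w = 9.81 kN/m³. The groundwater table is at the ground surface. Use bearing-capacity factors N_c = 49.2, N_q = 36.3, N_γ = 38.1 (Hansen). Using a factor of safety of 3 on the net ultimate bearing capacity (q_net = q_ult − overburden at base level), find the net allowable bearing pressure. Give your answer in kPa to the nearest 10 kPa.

Water table at ground surface, so effective unit weight γ' = 19.5 − 9.81 = 9.69 kN/m³ is used throughout; overburden q = 9.69 × 2 = 19.38 kPa; the same γ' applies in the ½γBN_γ term.
Surcharge term q·N_q = 19.38 × 36.3 = 703.49 kPa; self-weight term 0.5·γ·B·N_γ = 0.5 × 9.69 × 1.8 × 38.1 = 332.27 kPa.
q_ult = 703.49 + 332.27 = 1035.8 kPa.
q_net = 1035.8 − 19.38 = 1016.4 kPa.
q_all(net) = 1016.4 / 3 = 338.79 kPa.

q_all(net) ≈ 340 kPa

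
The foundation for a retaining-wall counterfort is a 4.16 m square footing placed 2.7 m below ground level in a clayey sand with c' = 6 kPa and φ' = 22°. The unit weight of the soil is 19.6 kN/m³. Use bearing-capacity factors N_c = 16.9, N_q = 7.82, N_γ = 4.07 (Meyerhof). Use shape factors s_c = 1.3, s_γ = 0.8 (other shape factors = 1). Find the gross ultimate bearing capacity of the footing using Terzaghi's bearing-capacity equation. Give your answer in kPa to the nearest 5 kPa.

Overburden at base level: q = 19.6 × 2.7 = 52.92 kPa.
Cohesion term c·N_c·s_c = 6 × 16.9 × 1.3 = 131.82 kPa; surcharge term q·N_q = 52.92 × 7.82 = 413.83 kPa; self-weight term 0.5·γ·B·N_γ·s_γ = 0.5 × 19.6 × 4.16 × 4.07 × 0.8 = 132.74 kPa.
q_ult = 131.82 + 413.83 + 132.74 = 678.4 kPa.

q_ult ≈ 680 kPa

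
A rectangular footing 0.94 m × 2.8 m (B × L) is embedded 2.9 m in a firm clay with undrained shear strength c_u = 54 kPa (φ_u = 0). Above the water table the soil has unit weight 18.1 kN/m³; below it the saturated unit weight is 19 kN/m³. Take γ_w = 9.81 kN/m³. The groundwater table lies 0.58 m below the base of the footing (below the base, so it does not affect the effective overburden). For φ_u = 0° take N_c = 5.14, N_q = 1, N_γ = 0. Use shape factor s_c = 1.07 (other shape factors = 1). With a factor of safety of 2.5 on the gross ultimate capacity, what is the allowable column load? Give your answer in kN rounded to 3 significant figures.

Overburden at base level: q = 18.1 × 2.9 = 52.49 kPa.
Cohesion term c·N_c·s_c = 54 × 5.14 × 1.07 = 296.99 kPa; surcharge term q·N_q = 52.49 × 1 = 52.49 kPa.
q_ult = 296.99 + 52.49 = 349.48 kPa.
Gross allowable pressure q_all = 349.48 / 2.5 = 139.79 kPa.
Footing area = 2.632 m², so allowable column load = 139.79 × 2.632 = 367.93 kN.

P_all ≈ 368 kN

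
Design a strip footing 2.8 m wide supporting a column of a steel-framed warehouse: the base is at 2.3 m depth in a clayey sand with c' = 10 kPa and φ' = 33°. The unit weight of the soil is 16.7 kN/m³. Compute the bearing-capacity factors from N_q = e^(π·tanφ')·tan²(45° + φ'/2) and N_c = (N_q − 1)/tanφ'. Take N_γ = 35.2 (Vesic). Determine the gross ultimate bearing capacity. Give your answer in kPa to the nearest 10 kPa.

q_ult ≈ 2210 kPa

tan33° = 0.6494, so N_q = e^(π×0.6494)·tan²(61.5°) = 7.692 × 3.392 = 26.09.
N_c = (26.09 − 1)/tan33° = 38.64.
Effective surcharge at the founding depth q = γ·D_f = 16.7 × 2.3 = 38.41 kPa.
q_ult = c·N_c + q·N_q + 0.5·γ·B·N_γ
     = 10 × 38.638 + 38.41 × 26.092 + 0.5 × 16.7 × 2.8 × 35.2
     = 386.38 + 1002.2 + 822.98 = 2211.6 kPa.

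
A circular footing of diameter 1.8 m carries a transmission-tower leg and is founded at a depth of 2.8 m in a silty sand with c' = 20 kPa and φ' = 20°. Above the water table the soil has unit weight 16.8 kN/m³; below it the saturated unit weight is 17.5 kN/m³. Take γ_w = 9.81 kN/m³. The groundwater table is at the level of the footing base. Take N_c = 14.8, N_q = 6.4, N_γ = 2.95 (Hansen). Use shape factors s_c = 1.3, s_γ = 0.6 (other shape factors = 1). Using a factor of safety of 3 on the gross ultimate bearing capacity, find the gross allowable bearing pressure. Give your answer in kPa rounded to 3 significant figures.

q_all ≈ 233 kPa

q = γ·D_f = 16.8 × 2.8 = 47.04 kPa.
For the ½γBN_γ term take γ' = 17.5 − 9.81 = 7.69 kN/m³ (soil below base is submerged).
c·N_c·s_c = 20 × 14.8 × 1.3 = 384.8 kPa
q·N_q = 47.04 × 6.4 = 301.06 kPa
0.5·γ·B·N_γ·s_γ = 0.5 × 7.69 × 1.8 × 2.95 × 0.6 = 12.25 kPa
q_ult = 384.8 + 301.06 + 12.25 = 698.11 kPa.
q_all = 698.11 / 3 = 232.7 kPa.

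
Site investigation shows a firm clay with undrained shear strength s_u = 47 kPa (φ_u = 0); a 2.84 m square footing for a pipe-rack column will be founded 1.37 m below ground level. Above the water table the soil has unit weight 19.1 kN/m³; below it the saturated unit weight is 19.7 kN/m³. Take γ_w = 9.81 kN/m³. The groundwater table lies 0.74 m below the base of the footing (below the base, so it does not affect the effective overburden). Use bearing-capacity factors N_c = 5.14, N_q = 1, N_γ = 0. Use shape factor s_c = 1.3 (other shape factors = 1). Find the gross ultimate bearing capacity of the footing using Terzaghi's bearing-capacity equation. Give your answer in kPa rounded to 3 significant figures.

q = γ·D_f = 19.1 × 1.37 = 26.167 kPa.
c·N_c·s_c = 47 × 5.14 × 1.3 = 314.05 kPa
q·N_q = 26.167 × 1 = 26.167 kPa
q_ult = 314.05 + 26.167 = 340.22 kPa.

q_ult ≈ 340 kPa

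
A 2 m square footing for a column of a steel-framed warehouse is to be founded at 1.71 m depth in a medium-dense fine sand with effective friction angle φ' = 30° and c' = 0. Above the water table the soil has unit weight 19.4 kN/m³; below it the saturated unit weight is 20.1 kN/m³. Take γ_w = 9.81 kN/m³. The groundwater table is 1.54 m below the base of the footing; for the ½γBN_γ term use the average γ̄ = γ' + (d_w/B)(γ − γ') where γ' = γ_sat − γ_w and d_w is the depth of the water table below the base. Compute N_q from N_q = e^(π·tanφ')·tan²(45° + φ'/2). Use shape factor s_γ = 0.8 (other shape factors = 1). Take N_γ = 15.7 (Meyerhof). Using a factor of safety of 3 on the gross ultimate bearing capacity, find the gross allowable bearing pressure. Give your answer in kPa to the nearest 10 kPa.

q_all ≈ 280 kPa

N_q = e^(π·tan30°)·tan²(60°) = 18.4.
q = γ·D_f = 19.4 × 1.71 = 33.174 kPa.
γ' = 10.29 kN/m³; averaging over the depth B below the base, γ̄ = γ' + (d_w/B)(γ − γ') = 17.305 kN/m³.
q·N_q = 33.174 × 18.401 = 610.44 kPa
0.5·γ·B·N_γ·s_γ = 0.5 × 17.305 × 2 × 15.7 × 0.8 = 217.35 kPa
q_ult = 610.44 + 217.35 = 827.79 kPa.
q_all = 827.79 / 3 = 275.93 kPa.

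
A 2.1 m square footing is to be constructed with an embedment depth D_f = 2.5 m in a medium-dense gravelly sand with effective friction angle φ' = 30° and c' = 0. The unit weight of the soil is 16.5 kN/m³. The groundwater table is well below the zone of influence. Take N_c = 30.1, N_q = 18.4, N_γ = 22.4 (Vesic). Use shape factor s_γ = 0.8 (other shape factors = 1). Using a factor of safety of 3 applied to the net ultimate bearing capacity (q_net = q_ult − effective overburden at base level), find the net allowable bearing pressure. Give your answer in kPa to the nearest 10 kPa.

q_all(net) ≈ 340 kPa

Effective surcharge at the founding depth q = γ·D_f = 16.5 × 2.5 = 41.25 kPa.
q_ult = q·N_q + 0.5·γ·B·N_γ·s_γ
     = 41.25 × 18.4 + 0.5 × 16.5 × 2.1 × 22.4 × 0.8
     = 759 + 310.46 = 1069.5 kPa.
Net ultimate: q_net = 1069.5 − 41.25 = 1028.2 kPa.
q_all(net) = 1028.2 / 3 = 342.74 kPa.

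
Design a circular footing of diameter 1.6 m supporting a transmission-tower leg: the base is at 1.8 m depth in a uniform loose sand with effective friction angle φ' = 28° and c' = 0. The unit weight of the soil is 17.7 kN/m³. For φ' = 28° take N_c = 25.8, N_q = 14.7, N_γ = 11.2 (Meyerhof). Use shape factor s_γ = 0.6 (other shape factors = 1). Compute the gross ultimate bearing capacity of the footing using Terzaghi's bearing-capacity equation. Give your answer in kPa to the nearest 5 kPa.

q_ult ≈ 565 kPa

q = γ·D_f = 17.7 × 1.8 = 31.86 kPa.
q·N_q = 31.86 × 14.7 = 468.34 kPa
0.5·γ·B·N_γ·s_γ = 0.5 × 17.7 × 1.6 × 11.2 × 0.6 = 95.155 kPa
q_ult = 468.34 + 95.155 = 563.5 kPa.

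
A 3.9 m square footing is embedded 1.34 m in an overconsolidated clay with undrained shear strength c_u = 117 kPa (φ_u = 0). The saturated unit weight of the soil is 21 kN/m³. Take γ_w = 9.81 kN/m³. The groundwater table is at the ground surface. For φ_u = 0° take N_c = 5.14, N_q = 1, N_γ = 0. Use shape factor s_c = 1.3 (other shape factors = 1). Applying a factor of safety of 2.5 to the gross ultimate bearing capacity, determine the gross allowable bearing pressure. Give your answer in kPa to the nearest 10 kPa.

Water table at ground surface, so effective unit weight γ' = 21 − 9.81 = 11.19 kN/m³ is used throughout; overburden q = 11.19 × 1.34 = 14.995 kPa.
Cohesion term c·N_c·s_c = 117 × 5.14 × 1.3 = 781.79 kPa; surcharge term q·N_q = 14.995 × 1 = 14.995 kPa.
q_ult = 781.79 + 14.995 = 796.79 kPa.
q_all = q_ult / FS = 796.79 / 2.5 = 318.72 kPa.

q_all ≈ 320 kPa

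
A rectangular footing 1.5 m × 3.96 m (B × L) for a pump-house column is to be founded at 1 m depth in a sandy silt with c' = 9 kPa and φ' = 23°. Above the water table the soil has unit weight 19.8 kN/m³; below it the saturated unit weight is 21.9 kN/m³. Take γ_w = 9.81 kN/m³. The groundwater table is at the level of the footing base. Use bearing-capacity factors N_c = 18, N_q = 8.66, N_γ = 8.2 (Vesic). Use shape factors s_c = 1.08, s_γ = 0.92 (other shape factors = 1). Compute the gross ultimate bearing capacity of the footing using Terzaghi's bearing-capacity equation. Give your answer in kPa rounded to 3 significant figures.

q_ult ≈ 415 kPa

q = γ·D_f = 19.8 × 1 = 19.8 kPa.
For the ½γBN_γ term take γ' = 21.9 − 9.81 = 12.09 kN/m³ (soil below base is submerged).
c·N_c·s_c = 9 × 18 × 1.08 = 174.96 kPa
q·N_q = 19.8 × 8.66 = 171.47 kPa
0.5·γ·B·N_γ·s_γ = 0.5 × 12.09 × 1.5 × 8.2 × 0.92 = 68.405 kPa
q_ult = 174.96 + 171.47 + 68.405 = 414.83 kPa.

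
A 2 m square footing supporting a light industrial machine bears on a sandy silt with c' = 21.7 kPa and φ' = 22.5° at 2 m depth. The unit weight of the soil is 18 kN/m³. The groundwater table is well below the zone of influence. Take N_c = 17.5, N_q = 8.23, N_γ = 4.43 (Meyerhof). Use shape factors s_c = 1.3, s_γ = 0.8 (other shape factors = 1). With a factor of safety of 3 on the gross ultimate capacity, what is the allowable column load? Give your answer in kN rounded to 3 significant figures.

P_all ≈ 1140 kN

q = γ·D_f = 18 × 2 = 36 kPa.
c·N_c·s_c = 21.7 × 17.5 × 1.3 = 493.68 kPa
q·N_q = 36 × 8.23 = 296.28 kPa
0.5·γ·B·N_γ·s_γ = 0.5 × 18 × 2 × 4.43 × 0.8 = 63.792 kPa
q_ult = 493.68 + 296.28 + 63.792 = 853.75 kPa.
Gross allowable pressure q_all = 853.75 / 3 = 284.58 kPa.
Footing area = 4 m², so allowable column load = 284.58 × 4 = 1138.3 kN.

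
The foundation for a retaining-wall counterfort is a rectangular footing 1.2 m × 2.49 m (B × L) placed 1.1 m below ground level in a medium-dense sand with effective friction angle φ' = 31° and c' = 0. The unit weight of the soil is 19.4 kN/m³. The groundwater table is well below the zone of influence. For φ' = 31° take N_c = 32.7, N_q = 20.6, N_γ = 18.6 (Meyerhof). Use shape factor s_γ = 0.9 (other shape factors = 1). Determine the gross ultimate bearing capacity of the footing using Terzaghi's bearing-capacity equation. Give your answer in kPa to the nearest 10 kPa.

q_ult ≈ 630 kPa

q = γ·D_f = 19.4 × 1.1 = 21.34 kPa.
q·N_q = 21.34 × 20.6 = 439.6 kPa
0.5·γ·B·N_γ·s_γ = 0.5 × 19.4 × 1.2 × 18.6 × 0.9 = 194.85 kPa
q_ult = 439.6 + 194.85 = 634.46 kPa.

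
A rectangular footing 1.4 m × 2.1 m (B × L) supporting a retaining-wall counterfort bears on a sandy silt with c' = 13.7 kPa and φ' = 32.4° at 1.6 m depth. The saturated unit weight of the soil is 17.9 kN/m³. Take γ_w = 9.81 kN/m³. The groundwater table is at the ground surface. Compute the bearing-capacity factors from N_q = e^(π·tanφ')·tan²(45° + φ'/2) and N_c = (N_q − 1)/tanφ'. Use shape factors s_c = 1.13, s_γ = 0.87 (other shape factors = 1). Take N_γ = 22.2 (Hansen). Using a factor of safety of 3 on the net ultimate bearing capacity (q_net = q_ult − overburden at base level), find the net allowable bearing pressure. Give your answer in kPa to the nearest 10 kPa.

N_q = e^(π·tan32.4°)·tan²(61.2°) = 24.3; N_c = (N_q − 1)/tanφ' = 36.71.
Water table at ground surface, so effective unit weight γ' = 17.9 − 9.81 = 8.09 kN/m³ is used throughout; overburden q = 8.09 × 1.6 = 12.944 kPa; the same γ' applies in the ½γBN_γ term.
Cohesion term c·N_c·s_c = 13.7 × 36.707 × 1.13 = 568.27 kPa; surcharge term q·N_q = 12.944 × 24.295 = 314.48 kPa; self-weight term 0.5·γ·B·N_γ·s_γ = 0.5 × 8.09 × 1.4 × 22.2 × 0.87 = 109.38 kPa.
q_ult = 568.27 + 314.48 + 109.38 = 992.12 kPa.
q_net = 992.12 − 12.944 = 979.18 kPa.
q_all(net) = 979.18 / 3 = 326.39 kPa.

q_all(net) ≈ 330 kPa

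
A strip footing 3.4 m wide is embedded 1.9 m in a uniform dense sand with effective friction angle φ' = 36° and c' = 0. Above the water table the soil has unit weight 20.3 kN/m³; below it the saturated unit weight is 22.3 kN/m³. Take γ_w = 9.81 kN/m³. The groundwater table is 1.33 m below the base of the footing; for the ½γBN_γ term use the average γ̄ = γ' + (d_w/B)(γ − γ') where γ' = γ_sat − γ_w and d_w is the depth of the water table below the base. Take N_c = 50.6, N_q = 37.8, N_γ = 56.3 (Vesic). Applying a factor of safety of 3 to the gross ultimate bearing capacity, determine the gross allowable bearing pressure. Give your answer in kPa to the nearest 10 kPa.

q = γ·D_f = 20.3 × 1.9 = 38.57 kPa.
γ' = 12.49 kN/m³; averaging over the depth B below the base, γ̄ = γ' + (d_w/B)(γ − γ') = 15.545 kN/m³.
q·N_q = 38.57 × 37.8 = 1457.9 kPa
0.5·γ·B·N_γ = 0.5 × 15.545 × 3.4 × 56.3 = 1487.8 kPa
q_ult = 1457.9 + 1487.8 = 2945.8 kPa.
q_all = q_ult / FS = 2945.8 / 3 = 981.92 kPa.

q_all ≈ 980 kPa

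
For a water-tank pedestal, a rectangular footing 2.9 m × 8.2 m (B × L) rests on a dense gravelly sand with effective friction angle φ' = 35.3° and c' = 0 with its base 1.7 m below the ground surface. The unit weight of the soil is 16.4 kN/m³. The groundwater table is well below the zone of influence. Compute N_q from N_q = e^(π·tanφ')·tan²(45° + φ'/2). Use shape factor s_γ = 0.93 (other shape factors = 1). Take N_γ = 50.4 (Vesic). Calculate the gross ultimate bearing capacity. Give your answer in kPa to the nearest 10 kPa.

tan35.3° = 0.708, so N_q = e^(π×0.708)·tan²(62.65°) = 9.248 × 3.738 = 34.57.
Overburden at base level: q = 16.4 × 1.7 = 27.88 kPa.
Surcharge term q·N_q = 27.88 × 34.565 = 963.68 kPa; self-weight term 0.5·γ·B·N_γ·s_γ = 0.5 × 16.4 × 2.9 × 50.4 × 0.93 = 1114.6 kPa.
q_ult = 963.68 + 1114.6 = 2078.3 kPa.

q_ult ≈ 2080 kPa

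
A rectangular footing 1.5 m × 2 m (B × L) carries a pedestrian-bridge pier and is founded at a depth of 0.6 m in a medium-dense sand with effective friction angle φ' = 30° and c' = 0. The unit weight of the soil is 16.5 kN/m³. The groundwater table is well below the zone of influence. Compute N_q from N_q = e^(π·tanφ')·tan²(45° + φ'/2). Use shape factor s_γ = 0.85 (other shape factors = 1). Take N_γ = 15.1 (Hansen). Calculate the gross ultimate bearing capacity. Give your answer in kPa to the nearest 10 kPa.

q_ult ≈ 340 kPa

tan30° = 0.5774, so N_q = e^(π×0.5774)·tan²(60°) = 6.134 × 3.0 = 18.4.
q = γ·D_f = 16.5 × 0.6 = 9.9 kPa.
q·N_q = 9.9 × 18.401 = 182.17 kPa
0.5·γ·B·N_γ·s_γ = 0.5 × 16.5 × 1.5 × 15.1 × 0.85 = 158.83 kPa
q_ult = 182.17 + 158.83 = 341 kPa.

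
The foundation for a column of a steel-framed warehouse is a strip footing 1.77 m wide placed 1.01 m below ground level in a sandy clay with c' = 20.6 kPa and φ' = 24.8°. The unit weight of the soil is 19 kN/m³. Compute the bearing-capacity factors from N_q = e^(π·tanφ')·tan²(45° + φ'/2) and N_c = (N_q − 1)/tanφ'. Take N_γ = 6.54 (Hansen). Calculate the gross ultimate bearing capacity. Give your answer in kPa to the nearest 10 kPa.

tan24.8° = 0.4621, so N_q = e^(π×0.4621)·tan²(57.4°) = 4.27 × 2.445 = 10.44.
N_c = (10.44 − 1)/tan24.8° = 20.43.
q = γ·D_f = 19 × 1.01 = 19.19 kPa.
c·N_c = 20.6 × 20.431 = 420.87 kPa
q·N_q = 19.19 × 10.44 = 200.35 kPa
0.5·γ·B·N_γ = 0.5 × 19 × 1.77 × 6.54 = 109.97 kPa
q_ult = 420.87 + 200.35 + 109.97 = 731.19 kPa.

q_ult ≈ 730 kPa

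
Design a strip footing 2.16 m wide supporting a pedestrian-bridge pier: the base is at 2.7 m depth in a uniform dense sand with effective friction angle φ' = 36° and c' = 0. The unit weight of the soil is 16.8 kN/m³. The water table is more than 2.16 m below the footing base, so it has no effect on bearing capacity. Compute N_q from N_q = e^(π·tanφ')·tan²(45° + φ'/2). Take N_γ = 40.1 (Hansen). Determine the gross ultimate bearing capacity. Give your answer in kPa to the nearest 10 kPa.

q_ult ≈ 2440 kPa

tan36° = 0.7265, so N_q = e^(π×0.7265)·tan²(63°) = 9.801 × 3.852 = 37.75.
q = γ·D_f = 16.8 × 2.7 = 45.36 kPa.
q·N_q = 45.36 × 37.752 = 1712.5 kPa
0.5·γ·B·N_γ = 0.5 × 16.8 × 2.16 × 40.1 = 727.57 kPa
q_ult = 1712.5 + 727.57 = 2440 kPa.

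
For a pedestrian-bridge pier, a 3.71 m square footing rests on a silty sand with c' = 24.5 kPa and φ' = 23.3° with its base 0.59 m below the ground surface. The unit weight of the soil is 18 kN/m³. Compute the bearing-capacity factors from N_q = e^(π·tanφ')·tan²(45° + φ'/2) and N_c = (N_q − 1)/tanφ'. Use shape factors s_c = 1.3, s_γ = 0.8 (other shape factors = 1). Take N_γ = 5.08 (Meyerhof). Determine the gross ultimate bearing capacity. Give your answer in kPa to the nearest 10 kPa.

q_ult ≈ 820 kPa

tan23.3° = 0.4307, so N_q = e^(π×0.4307)·tan²(56.65°) = 3.869 × 2.309 = 8.93.
N_c = (8.93 − 1)/tan23.3° = 18.42.
Effective surcharge at the founding depth q = γ·D_f = 18 × 0.59 = 10.62 kPa.
q_ult = c·N_c·s_c + q·N_q + 0.5·γ·B·N_γ·s_γ
     = 24.5 × 18.419 × 1.3 + 10.62 × 8.9325 + 0.5 × 18 × 3.71 × 5.08 × 0.8
     = 586.65 + 94.863 + 135.7 = 817.21 kPa.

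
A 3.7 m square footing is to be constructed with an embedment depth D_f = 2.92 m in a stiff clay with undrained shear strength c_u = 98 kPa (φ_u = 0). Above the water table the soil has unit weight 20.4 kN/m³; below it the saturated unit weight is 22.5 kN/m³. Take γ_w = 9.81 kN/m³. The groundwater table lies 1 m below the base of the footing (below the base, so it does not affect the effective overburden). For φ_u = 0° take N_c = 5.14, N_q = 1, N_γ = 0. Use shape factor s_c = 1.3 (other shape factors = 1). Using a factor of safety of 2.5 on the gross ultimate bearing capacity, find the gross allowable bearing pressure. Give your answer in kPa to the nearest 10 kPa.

q_all ≈ 290 kPa

Effective surcharge at the founding depth q = γ·D_f = 20.4 × 2.92 = 59.568 kPa.
q_ult = c·N_c·s_c + q·N_q
     = 98 × 5.14 × 1.3 + 59.568 × 1
     = 654.84 + 59.568 = 714.4 kPa.
q_all = 714.4 / 2.5 = 285.76 kPa.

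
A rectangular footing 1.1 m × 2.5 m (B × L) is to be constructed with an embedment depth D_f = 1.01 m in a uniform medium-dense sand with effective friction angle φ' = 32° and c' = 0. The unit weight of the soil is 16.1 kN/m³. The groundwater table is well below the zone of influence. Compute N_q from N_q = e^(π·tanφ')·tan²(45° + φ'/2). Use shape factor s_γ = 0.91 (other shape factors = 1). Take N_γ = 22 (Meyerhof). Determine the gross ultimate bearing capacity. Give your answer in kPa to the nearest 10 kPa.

q_ult ≈ 550 kPa

tan32° = 0.6249, so N_q = e^(π×0.6249)·tan²(61°) = 7.121 × 3.255 = 23.18.
Effective surcharge at the founding depth q = γ·D_f = 16.1 × 1.01 = 16.261 kPa.
q_ult = q·N_q + 0.5·γ·B·N_γ·s_γ
     = 16.261 × 23.177 + 0.5 × 16.1 × 1.1 × 22 × 0.91
     = 376.88 + 177.28 = 554.15 kPa.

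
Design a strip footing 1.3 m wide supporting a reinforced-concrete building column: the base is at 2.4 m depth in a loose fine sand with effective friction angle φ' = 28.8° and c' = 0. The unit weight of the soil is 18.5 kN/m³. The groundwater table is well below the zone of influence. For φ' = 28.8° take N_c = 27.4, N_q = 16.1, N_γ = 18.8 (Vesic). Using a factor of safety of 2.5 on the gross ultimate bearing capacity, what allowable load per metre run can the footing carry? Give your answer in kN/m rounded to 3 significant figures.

≈ 489 kN/m

q = γ·D_f = 18.5 × 2.4 = 44.4 kPa.
q·N_q = 44.4 × 16.1 = 714.84 kPa
0.5·γ·B·N_γ = 0.5 × 18.5 × 1.3 × 18.8 = 226.07 kPa
q_ult = 714.84 + 226.07 = 940.91 kPa.
Gross allowable pressure q_all = 940.91 / 2.5 = 376.36 kPa.
Allowable wall load = q_all × B = 376.36 × 1.3 = 489.27 kN per metre run.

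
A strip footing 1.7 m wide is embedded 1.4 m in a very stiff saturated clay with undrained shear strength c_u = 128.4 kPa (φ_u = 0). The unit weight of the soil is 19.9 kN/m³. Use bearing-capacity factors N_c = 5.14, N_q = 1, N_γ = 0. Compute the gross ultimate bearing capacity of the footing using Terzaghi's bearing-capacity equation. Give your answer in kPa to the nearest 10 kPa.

Effective surcharge at the founding depth q = γ·D_f = 19.9 × 1.4 = 27.86 kPa.
q_ult = c·N_c + q·N_q
     = 128.4 × 5.14 + 27.86 × 1
     = 659.98 + 27.86 = 687.84 kPa.

q_ult ≈ 690 kPa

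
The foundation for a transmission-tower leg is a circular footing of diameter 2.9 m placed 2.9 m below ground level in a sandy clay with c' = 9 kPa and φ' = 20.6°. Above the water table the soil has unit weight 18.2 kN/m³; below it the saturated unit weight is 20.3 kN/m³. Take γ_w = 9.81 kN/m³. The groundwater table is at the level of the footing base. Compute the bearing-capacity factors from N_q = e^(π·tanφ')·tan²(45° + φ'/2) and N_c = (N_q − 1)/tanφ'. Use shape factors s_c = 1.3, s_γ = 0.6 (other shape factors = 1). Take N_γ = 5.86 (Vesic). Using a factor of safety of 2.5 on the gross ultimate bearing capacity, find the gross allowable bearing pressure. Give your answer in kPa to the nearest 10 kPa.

q_all ≈ 240 kPa

N_q = e^(π·tan20.6°)·tan²(55.3°) = 6.79; N_c = (N_q − 1)/tanφ' = 15.41.
Overburden at base level: q = 18.2 × 2.9 = 52.78 kPa.
Below the base the soil is submerged, so the ½γBN_γ term uses γ' = 20.3 − 9.81 = 10.49 kN/m³.
Cohesion term c·N_c·s_c = 9 × 15.413 × 1.3 = 180.33 kPa; surcharge term q·N_q = 52.78 × 6.7933 = 358.55 kPa; self-weight term 0.5·γ·B·N_γ·s_γ = 0.5 × 10.49 × 2.9 × 5.86 × 0.6 = 53.48 kPa.
q_ult = 180.33 + 358.55 + 53.48 = 592.36 kPa.
q_all = 592.36 / 2.5 = 236.94 kPa.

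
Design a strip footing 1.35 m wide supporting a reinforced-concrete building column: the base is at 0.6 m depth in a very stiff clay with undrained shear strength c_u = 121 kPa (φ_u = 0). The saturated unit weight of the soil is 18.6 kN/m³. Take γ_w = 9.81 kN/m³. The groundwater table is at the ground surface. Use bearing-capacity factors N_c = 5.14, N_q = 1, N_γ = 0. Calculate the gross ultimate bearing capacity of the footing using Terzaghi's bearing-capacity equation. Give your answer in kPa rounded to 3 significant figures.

q_ult ≈ 627 kPa

With the water table at the surface the whole profile is submerged: γ' = 18.6 − 9.81 = 8.79 kN/m³, so q = γ'·D_f = 5.274 kPa.
q_ult = c·N_c + q·N_q
     = 121 × 5.14 + 5.274 × 1
     = 621.94 + 5.274 = 627.21 kPa.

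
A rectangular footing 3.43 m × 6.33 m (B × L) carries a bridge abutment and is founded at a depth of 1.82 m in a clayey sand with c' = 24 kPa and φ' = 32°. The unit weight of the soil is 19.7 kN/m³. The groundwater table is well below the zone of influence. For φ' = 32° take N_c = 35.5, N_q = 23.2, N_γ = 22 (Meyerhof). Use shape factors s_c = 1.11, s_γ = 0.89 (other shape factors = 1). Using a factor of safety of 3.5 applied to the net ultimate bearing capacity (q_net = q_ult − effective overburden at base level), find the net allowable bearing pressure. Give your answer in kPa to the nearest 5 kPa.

Effective surcharge at the founding depth q = γ·D_f = 19.7 × 1.82 = 35.854 kPa.
q_ult = c·N_c·s_c + q·N_q + 0.5·γ·B·N_γ·s_γ
     = 24 × 35.5 × 1.11 + 35.854 × 23.2 + 0.5 × 19.7 × 3.43 × 22 × 0.89
     = 945.72 + 831.81 + 661.52 = 2439.1 kPa.
Net ultimate: q_net = 2439.1 − 35.854 = 2403.2 kPa.
q_all(net) = 2403.2 / 3.5 = 686.63 kPa.

q_all(net) ≈ 685 kPa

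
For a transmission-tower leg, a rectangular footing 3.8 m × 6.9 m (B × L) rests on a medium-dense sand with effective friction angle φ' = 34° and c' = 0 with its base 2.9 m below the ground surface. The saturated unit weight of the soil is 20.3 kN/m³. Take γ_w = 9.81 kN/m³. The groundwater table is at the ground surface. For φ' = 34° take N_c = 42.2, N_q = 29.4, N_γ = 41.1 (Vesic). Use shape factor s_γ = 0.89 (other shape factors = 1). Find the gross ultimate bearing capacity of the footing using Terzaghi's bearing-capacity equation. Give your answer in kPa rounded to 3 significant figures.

q_ult ≈ 1620 kPa

γ' = 20.3 − 9.81 = 10.49 kN/m³ (submerged throughout). q = 10.49 × 2.9 = 30.421 kPa; the same γ' applies in the ½γBN_γ term.
q·N_q = 30.421 × 29.4 = 894.38 kPa
0.5·γ·B·N_γ·s_γ = 0.5 × 10.49 × 3.8 × 41.1 × 0.89 = 729.06 kPa
q_ult = 894.38 + 729.06 = 1623.4 kPa.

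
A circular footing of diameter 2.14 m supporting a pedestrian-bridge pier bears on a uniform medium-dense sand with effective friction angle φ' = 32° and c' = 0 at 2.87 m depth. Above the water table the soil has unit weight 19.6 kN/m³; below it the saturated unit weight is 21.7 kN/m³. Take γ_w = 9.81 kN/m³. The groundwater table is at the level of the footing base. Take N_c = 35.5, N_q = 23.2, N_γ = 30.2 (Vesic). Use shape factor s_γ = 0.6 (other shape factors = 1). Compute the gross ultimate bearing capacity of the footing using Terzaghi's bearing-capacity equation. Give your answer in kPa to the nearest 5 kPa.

q = γ·D_f = 19.6 × 2.87 = 56.252 kPa.
For the ½γBN_γ term take γ' = 21.7 − 9.81 = 11.89 kN/m³ (soil below base is submerged).
q·N_q = 56.252 × 23.2 = 1305 kPa
0.5·γ·B·N_γ·s_γ = 0.5 × 11.89 × 2.14 × 30.2 × 0.6 = 230.53 kPa
q_ult = 1305 + 230.53 = 1535.6 kPa.

q_ult ≈ 1535 kPa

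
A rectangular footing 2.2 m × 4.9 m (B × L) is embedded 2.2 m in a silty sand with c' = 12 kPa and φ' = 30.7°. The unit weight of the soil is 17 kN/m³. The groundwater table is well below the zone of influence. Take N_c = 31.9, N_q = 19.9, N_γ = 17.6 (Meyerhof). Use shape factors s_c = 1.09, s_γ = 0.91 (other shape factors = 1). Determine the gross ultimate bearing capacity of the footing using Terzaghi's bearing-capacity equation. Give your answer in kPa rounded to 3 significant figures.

q_ult ≈ 1460 kPa

Overburden at base level: q = 17 × 2.2 = 37.4 kPa.
Cohesion term c·N_c·s_c = 12 × 31.9 × 1.09 = 417.25 kPa; surcharge term q·N_q = 37.4 × 19.9 = 744.26 kPa; self-weight term 0.5·γ·B·N_γ·s_γ = 0.5 × 17 × 2.2 × 17.6 × 0.91 = 299.5 kPa.
q_ult = 417.25 + 744.26 + 299.5 = 1461 kPa.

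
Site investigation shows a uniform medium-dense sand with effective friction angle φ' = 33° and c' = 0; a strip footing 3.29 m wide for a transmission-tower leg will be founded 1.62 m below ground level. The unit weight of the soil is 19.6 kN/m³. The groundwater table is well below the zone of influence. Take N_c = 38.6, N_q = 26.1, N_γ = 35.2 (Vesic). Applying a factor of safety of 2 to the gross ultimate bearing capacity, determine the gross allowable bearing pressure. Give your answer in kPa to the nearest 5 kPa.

Overburden at base level: q = 19.6 × 1.62 = 31.752 kPa.
Surcharge term q·N_q = 31.752 × 26.1 = 828.73 kPa; self-weight term 0.5·γ·B·N_γ = 0.5 × 19.6 × 3.29 × 35.2 = 1134.9 kPa.
q_ult = 828.73 + 1134.9 = 1963.6 kPa.
q_all = q_ult / FS = 1963.6 / 2 = 981.82 kPa.

q_all ≈ 980 kPa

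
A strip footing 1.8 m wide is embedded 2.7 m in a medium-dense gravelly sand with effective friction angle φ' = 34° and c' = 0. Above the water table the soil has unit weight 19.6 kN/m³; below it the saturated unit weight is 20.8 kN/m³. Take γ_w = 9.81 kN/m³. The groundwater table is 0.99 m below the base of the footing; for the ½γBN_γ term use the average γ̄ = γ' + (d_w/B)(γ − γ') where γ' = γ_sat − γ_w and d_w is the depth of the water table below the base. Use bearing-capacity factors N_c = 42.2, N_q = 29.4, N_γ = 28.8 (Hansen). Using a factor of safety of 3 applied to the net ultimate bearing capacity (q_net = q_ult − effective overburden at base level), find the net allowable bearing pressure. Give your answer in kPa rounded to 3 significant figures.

Effective surcharge at the founding depth q = γ·D_f = 19.6 × 2.7 = 52.92 kPa.
With d_w = 0.99 m < B, γ̄ = 10.99 + (0.99/1.8) × (19.6 − 10.99) = 15.726 kN/m³.
q_ult = q·N_q + 0.5·γ·B·N_γ
     = 52.92 × 29.4 + 0.5 × 15.726 × 1.8 × 28.8
     = 1555.8 + 407.6 = 1963.5 kPa.
Net ultimate: q_net = 1963.5 − 52.92 = 1910.5 kPa.
q_all(net) = 1910.5 / 3 = 636.84 kPa.

q_all(net) ≈ 637 kPa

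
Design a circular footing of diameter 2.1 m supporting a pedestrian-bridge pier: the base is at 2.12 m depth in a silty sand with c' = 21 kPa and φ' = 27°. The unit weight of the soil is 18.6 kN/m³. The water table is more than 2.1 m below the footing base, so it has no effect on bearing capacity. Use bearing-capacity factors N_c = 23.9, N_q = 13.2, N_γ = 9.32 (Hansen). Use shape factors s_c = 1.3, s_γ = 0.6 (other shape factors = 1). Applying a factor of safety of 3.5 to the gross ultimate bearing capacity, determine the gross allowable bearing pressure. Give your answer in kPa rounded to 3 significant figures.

Effective surcharge at the founding depth q = γ·D_f = 18.6 × 2.12 = 39.432 kPa.
q_ult = c·N_c·s_c + q·N_q + 0.5·γ·B·N_γ·s_γ
     = 21 × 23.9 × 1.3 + 39.432 × 13.2 + 0.5 × 18.6 × 2.1 × 9.32 × 0.6
     = 652.47 + 520.5 + 109.21 = 1282.2 kPa.
q_all = q_ult / FS = 1282.2 / 3.5 = 366.34 kPa.

q_all ≈ 366 kPa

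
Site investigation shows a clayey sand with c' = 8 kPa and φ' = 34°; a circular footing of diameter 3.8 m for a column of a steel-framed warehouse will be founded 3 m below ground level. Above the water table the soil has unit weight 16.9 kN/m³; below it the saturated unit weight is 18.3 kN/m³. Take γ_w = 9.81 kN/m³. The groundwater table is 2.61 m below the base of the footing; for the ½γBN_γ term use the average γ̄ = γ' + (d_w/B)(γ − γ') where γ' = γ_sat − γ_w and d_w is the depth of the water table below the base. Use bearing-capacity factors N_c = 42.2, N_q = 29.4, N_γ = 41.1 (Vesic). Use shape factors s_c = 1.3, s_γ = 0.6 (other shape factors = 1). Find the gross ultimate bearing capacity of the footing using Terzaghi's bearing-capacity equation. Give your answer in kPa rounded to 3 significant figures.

q = γ·D_f = 16.9 × 3 = 50.7 kPa.
γ' = 8.49 kN/m³; averaging over the depth B below the base, γ̄ = γ' + (d_w/B)(γ − γ') = 14.266 kN/m³.
c·N_c·s_c = 8 × 42.2 × 1.3 = 438.88 kPa
q·N_q = 50.7 × 29.4 = 1490.6 kPa
0.5·γ·B·N_γ·s_γ = 0.5 × 14.266 × 3.8 × 41.1 × 0.6 = 668.44 kPa
q_ult = 438.88 + 1490.6 + 668.44 = 2597.9 kPa.

q_ult ≈ 2600 kPa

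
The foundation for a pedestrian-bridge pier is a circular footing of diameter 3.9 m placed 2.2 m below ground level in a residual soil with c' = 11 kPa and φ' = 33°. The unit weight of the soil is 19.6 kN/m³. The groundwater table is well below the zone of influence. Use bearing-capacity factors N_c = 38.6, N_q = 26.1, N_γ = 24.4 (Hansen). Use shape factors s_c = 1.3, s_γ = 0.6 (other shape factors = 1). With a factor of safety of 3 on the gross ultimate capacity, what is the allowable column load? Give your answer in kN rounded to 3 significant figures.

P_all ≈ 8910 kN

Overburden at base level: q = 19.6 × 2.2 = 43.12 kPa.
Cohesion term c·N_c·s_c = 11 × 38.6 × 1.3 = 551.98 kPa; surcharge term q·N_q = 43.12 × 26.1 = 1125.4 kPa; self-weight term 0.5·γ·B·N_γ·s_γ = 0.5 × 19.6 × 3.9 × 24.4 × 0.6 = 559.54 kPa.
q_ult = 551.98 + 1125.4 + 559.54 = 2237 kPa.
Gross allowable pressure q_all = 2237 / 3 = 745.65 kPa.
Footing area = 11.9459 m², so allowable column load = 745.65 × 11.9459 = 8907.5 kN.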